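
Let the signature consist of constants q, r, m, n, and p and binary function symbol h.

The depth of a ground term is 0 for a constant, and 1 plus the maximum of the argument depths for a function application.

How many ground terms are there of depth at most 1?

30

If N_k denotes the number of depth-≤k ground terms, the 5 constants give N_0 = 5, and each function symbol of arity r contributes N_{k-1}^r new terms at level k: N_k = 5 + N_{k-1}^2.
N_0 = 5
N_1 = 5 + 5^2 = 30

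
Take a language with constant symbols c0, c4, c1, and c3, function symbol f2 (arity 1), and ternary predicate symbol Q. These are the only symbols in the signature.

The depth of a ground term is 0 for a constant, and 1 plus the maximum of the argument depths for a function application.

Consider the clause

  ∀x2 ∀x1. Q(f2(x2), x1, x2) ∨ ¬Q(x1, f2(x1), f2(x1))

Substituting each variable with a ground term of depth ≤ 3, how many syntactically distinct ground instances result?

Ground terms of depth ≤ 3:
  Let N_k = |{terms of depth ≤ k}|. Then N_0 = 4 and N_k = 4 + N_{k-1} for k ≥ 1 (one summand per function symbol, arity giving the exponent).
  N_0 = 4
  N_1 = 4 + 4 = 8
  N_2 = 4 + 8 = 12
  N_3 = 4 + 12 = 16
So there are 16 ground terms available for substitution.
The clause has 2 distinct variables (x2, x1), each appearing in the body. In the free term algebra distinct substitutions yield syntactically distinct ground instances.
Number of ground instances = 16^2 = 256.

256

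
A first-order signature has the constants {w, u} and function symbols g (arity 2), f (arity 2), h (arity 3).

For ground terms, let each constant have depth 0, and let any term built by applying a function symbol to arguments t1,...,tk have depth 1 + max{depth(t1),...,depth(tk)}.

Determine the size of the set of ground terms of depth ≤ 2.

Let N_k count ground terms of depth at most k. Each non-constant term of depth ≤ k is some function symbol applied to depth-≤(k−1) arguments, giving N_k = 2 + N_{k-1}^2 + N_{k-1}^2 + N_{k-1}^3.
N_0 = 2
N_1 = 2 + 2^2 + 2^2 + 2^3 = 18
N_2 = 2 + 18^2 + 18^2 + 18^3 = 6482

6482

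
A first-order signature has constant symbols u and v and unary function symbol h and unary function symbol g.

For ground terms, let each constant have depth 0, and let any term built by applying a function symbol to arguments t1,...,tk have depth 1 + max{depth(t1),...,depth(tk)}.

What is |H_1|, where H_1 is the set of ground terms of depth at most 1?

6

Write N_k for the number of ground terms of depth ≤ k. A term of depth ≤ k is either a constant or a function symbol applied to arguments of depth ≤ k−1, so N_k = 2 + N_{k-1} + N_{k-1}.
N_0 = 2
N_1 = 2 + 2 + 2 = 6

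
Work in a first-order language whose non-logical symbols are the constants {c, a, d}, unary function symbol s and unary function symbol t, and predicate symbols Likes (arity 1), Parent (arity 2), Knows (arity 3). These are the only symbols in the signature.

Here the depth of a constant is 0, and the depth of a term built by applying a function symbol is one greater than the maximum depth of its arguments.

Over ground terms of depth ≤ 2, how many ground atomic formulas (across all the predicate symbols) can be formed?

9723

First count ground terms of depth ≤ 2.
Count level by level. With function symbols s/1, t/1, the terms of depth ≤ k are the 3 constants together with each function applied to depth-≤(k−1) tuples, so N_k = 3 + N_{k-1} + N_{k-1}.
N_0 = 3
N_1 = 3 + 3 + 3 = 9
N_2 = 3 + 9 + 9 = 21
So |H| = 21.
Each predicate of arity r yields |H|^r ground atoms (one per choice of an r-tuple from H):
  Likes: 21;  Parent: 21^2 = 441;  Knows: 21^3 = 9261
Total ground atoms: 21 + 441 + 9261 = 9723.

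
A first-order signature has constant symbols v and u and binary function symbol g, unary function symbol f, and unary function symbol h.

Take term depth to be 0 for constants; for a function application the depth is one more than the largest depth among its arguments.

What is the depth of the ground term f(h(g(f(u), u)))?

depth(f(u)) = 1 + depth(u) = 1 + 0 = 1
depth(g(f(u), u)) = 1 + max(1, 0) = 2
depth(h(g(f(u), u))) = 1 + depth(g(f(u), u)) = 1 + 2 = 3
depth(f(h(g(f(u), u)))) = 1 + depth(h(g(f(u), u))) = 1 + 3 = 4

4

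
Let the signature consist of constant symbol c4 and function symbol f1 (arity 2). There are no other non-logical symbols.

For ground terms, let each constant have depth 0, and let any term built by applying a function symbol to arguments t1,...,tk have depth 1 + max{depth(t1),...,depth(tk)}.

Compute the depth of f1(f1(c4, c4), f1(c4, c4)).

depth(f1(c4, c4)) = 1 + max(0, 0) = 1
depth(f1(f1(c4, c4), f1(c4, c4))) = 1 + max(1, 1) = 2

2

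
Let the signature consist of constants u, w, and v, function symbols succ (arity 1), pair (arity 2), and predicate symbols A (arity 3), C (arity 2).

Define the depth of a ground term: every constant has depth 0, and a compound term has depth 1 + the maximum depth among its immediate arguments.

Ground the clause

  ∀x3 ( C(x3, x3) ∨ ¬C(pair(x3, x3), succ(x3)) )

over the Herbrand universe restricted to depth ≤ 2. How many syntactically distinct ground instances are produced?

Ground terms of depth ≤ 2:
  If N_k denotes the number of depth-≤k ground terms, the 3 constants give N_0 = 3, and each function symbol of arity r contributes N_{k-1}^r new terms at level k: N_k = 3 + N_{k-1} + N_{k-1}^2.
  N_0 = 3
  N_1 = 3 + 3 + 3^2 = 15
  N_2 = 3 + 15 + 15^2 = 243
So there are 243 ground terms available for substitution.
The variable x3 ranges independently over the available ground terms, and distinct assignments produce distinct instances.
Number of ground instances = 243.

243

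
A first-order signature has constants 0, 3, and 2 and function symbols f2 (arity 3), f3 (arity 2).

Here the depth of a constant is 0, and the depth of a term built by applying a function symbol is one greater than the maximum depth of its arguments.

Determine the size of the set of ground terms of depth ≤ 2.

Write N_k for the number of ground terms of depth ≤ k. A term of depth ≤ k is either a constant or a function symbol applied to arguments of depth ≤ k−1, so N_k = 3 + N_{k-1}^3 + N_{k-1}^2.
N_0 = 3
N_1 = 3 + 3^3 + 3^2 = 39
N_2 = 3 + 39^3 + 39^2 = 60843

60843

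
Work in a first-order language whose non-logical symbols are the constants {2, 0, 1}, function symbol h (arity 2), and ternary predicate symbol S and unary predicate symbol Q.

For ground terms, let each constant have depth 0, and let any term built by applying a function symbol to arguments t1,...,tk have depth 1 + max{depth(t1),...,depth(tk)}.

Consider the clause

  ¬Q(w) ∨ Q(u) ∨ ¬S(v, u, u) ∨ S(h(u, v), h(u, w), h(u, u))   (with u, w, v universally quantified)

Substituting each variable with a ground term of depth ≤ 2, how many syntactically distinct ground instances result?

3176523

Ground terms of depth ≤ 2:
  Count level by level. With function symbols h/2, the terms of depth ≤ k are the 3 constants together with each function applied to depth-≤(k−1) tuples, so N_k = 3 + N_{k-1}^2.
  N_0 = 3
  N_1 = 3 + 3^2 = 12
  N_2 = 3 + 12^2 = 147
So there are 147 ground terms available for substitution.
The clause has 3 distinct variables (u, w, v), each appearing in the body. In the free term algebra distinct substitutions yield syntactically distinct ground instances.
Number of ground instances = 147^3 = 3176523.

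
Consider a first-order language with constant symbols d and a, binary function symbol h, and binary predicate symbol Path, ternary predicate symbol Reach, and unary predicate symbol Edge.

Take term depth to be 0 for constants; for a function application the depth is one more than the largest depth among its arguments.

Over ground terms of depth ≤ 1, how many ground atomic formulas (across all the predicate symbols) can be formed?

258

First count ground terms of depth ≤ 1.
Count level by level. With function symbols h/2, the terms of depth ≤ k are the 2 constants together with each function applied to depth-≤(k−1) tuples, so N_k = 2 + N_{k-1}^2.
N_0 = 2
N_1 = 2 + 2^2 = 6
Explicitly: d, a, h(d, d), h(d, a), h(a, d), h(a, a).
So |H| = 6.
A ground atom is a predicate applied to a tuple of terms from H, so the count is the sum over predicates of |H|^arity:
  Path: 6^2 = 36;  Reach: 6^3 = 216;  Edge: 6
Total ground atoms: 36 + 216 + 6 = 258.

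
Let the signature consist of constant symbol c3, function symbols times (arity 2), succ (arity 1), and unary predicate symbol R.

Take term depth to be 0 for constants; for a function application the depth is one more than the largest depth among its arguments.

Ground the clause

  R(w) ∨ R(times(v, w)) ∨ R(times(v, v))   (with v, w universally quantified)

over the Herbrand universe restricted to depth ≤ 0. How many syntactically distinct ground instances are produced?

Ground terms of depth ≤ 0:
  Write N_k for the number of ground terms of depth ≤ k. A term of depth ≤ k is either a constant or a function symbol applied to arguments of depth ≤ k−1, so N_k = 1 + N_{k-1}^2 + N_{k-1}.
  N_0 = 1
So there is exactly 1 ground term available for substitution.
There are 2 variables to instantiate (v, w), each occurring in at least one literal, so different choices give different ground instances.
Number of ground instances = 1^2 = 1.

1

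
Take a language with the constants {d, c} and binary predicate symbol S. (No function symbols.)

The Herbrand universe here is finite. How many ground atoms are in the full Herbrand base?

With no function symbols, the Herbrand universe is just the 2 constants.
Ground atoms per predicate: S: 2^2 = 4.
Herbrand base size = 4 = 4.

4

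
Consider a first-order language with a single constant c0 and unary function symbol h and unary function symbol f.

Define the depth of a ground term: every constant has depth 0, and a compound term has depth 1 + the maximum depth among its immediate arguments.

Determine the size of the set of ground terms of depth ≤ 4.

Let N_k count ground terms of depth at most k. Each non-constant term of depth ≤ k is some function symbol applied to depth-≤(k−1) arguments, giving N_k = 1 + N_{k-1} + N_{k-1}.
N_0 = 1
N_1 = 1 + 1 + 1 = 3
N_2 = 1 + 3 + 3 = 7
N_3 = 1 + 7 + 7 = 15
N_4 = 1 + 15 + 15 = 31

31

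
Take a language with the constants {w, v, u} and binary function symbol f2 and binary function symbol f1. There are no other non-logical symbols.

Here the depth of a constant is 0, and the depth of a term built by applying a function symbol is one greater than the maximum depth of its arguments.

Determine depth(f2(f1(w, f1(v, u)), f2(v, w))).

depth(f1(v, u)) = 1 + max(0, 0) = 1
depth(f1(w, f1(v, u))) = 1 + max(0, 1) = 2
depth(f2(v, w)) = 1 + max(0, 0) = 1
depth(f2(f1(w, f1(v, u)), f2(v, w))) = 1 + max(2, 1) = 3

3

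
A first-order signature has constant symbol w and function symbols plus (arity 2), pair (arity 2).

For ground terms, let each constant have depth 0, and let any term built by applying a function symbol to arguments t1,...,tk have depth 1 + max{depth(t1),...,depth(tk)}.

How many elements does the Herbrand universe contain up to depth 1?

3

Let N_k count ground terms of depth at most k. Each non-constant term of depth ≤ k is some function symbol applied to depth-≤(k−1) arguments, giving N_k = 1 + N_{k-1}^2 + N_{k-1}^2.
N_0 = 1
N_1 = 1 + 1^2 + 1^2 = 3
Explicitly: w, plus(w, w), pair(w, w).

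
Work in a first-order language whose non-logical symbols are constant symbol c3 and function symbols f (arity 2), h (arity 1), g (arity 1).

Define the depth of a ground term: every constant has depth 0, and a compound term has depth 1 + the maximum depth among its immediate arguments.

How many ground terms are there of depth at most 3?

Write N_k for the number of ground terms of depth ≤ k. A term of depth ≤ k is either a constant or a function symbol applied to arguments of depth ≤ k−1, so N_k = 1 + N_{k-1}^2 + N_{k-1} + N_{k-1}.
N_0 = 1
N_1 = 1 + 1^2 + 1 + 1 = 4
N_2 = 1 + 4^2 + 4 + 4 = 25
N_3 = 1 + 25^2 + 25 + 25 = 676

676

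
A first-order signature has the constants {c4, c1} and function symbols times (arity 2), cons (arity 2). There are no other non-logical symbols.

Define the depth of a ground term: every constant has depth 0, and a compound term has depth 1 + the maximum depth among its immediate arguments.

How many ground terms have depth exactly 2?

Let N_k count ground terms of depth at most k. Each non-constant term of depth ≤ k is some function symbol applied to depth-≤(k−1) arguments, giving N_k = 2 + N_{k-1}^2 + N_{k-1}^2.
N_0 = 2
N_1 = 2 + 2^2 + 2^2 = 10
N_2 = 2 + 10^2 + 10^2 = 202
Terms of depth exactly 2: N_2 − N_1 = 202 − 10 = 192.

192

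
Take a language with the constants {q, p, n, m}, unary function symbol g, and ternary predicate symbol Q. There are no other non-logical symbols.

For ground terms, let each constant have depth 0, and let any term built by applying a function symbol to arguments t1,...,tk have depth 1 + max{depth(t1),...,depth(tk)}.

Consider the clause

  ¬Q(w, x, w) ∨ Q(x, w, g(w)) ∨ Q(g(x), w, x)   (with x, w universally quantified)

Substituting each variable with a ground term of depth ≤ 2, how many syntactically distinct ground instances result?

144

Ground terms of depth ≤ 2:
  Write N_k for the number of ground terms of depth ≤ k. A term of depth ≤ k is either a constant or a function symbol applied to arguments of depth ≤ k−1, so N_k = 4 + N_{k-1}.
  N_0 = 4
  N_1 = 4 + 4 = 8
  N_2 = 4 + 8 = 12
  Explicitly: q, p, n, m, g(q), g(p), g(n), g(m), g(g(q)), g(g(p)), g(g(n)), g(g(m)).
So there are 12 ground terms available for substitution.
There are 2 variables to instantiate (x, w), each occurring in at least one literal, so different choices give different ground instances.
Number of ground instances = 12^2 = 144.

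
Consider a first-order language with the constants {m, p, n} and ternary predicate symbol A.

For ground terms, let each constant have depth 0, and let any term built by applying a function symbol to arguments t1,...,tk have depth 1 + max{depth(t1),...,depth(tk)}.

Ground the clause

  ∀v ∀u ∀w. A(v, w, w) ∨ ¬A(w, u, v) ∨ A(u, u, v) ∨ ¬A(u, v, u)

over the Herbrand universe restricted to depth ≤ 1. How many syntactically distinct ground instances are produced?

27

Ground terms of depth ≤ 1:
  With no function symbols every ground term is a constant, so there are exactly 3 ground terms at every depth bound.
  N_0 = 3
  N_1 = 3
So there are 3 ground terms available for substitution.
The body mentions every one of the 3 quantified variables; since ground terms form a free algebra, no two substitutions collapse to the same formula.
Number of ground instances = 3^3 = 27.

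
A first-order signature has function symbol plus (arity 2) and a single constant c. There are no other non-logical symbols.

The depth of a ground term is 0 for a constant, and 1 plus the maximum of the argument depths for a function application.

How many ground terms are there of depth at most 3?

Let N_k count ground terms of depth at most k. Each non-constant term of depth ≤ k is some function symbol applied to depth-≤(k−1) arguments, giving N_k = 1 + N_{k-1}^2.
N_0 = 1
N_1 = 1 + 1^2 = 2
N_2 = 1 + 2^2 = 5
N_3 = 1 + 5^2 = 26

26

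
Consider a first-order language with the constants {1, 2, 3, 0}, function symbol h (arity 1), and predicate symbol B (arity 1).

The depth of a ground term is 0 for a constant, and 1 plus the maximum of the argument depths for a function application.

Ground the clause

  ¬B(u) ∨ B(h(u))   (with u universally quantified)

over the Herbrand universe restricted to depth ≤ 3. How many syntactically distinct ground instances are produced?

16

Ground terms of depth ≤ 3:
  Let N_k = |{terms of depth ≤ k}|. Then N_0 = 4 and N_k = 4 + N_{k-1} for k ≥ 1 (one summand per function symbol, arity giving the exponent).
  N_0 = 4
  N_1 = 4 + 4 = 8
  N_2 = 4 + 8 = 12
  N_3 = 4 + 12 = 16
So there are 16 ground terms available for substitution.
The variable u ranges independently over the available ground terms, and distinct assignments produce distinct instances.
Number of ground instances = 16.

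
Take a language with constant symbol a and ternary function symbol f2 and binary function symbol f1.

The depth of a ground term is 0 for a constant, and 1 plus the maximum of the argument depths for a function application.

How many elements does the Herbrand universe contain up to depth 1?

3

Let N_k = |{terms of depth ≤ k}|. Then N_0 = 1 and N_k = 1 + N_{k-1}^3 + N_{k-1}^2 for k ≥ 1 (one summand per function symbol, arity giving the exponent).
N_0 = 1
N_1 = 1 + 1^3 + 1^2 = 3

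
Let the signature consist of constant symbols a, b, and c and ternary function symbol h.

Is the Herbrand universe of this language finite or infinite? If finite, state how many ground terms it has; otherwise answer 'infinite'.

The signature has at least one function symbol (h, arity 3) and at least one constant (a).
Iterating h gives infinitely many distinct ground terms: a, h(a, a, a), h(h(a, a, a), h(a, a, a), h(a, a, a)), ...
So the Herbrand universe is infinite.

infinite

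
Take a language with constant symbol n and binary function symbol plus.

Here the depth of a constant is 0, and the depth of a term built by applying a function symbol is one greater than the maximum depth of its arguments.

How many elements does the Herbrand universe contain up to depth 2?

Let N_k = |{terms of depth ≤ k}|. Then N_0 = 1 and N_k = 1 + N_{k-1}^2 for k ≥ 1 (one summand per function symbol, arity giving the exponent).
N_0 = 1
N_1 = 1 + 1^2 = 2
N_2 = 1 + 2^2 = 5

5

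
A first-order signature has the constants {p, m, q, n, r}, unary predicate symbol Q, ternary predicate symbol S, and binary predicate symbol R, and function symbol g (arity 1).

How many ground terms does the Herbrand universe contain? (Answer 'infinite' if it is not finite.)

infinite

The signature has at least one function symbol (g, arity 1) and at least one constant (p).
Iterating g gives infinitely many distinct ground terms: p, g(p), g(g(p)), ...
So the Herbrand universe is infinite.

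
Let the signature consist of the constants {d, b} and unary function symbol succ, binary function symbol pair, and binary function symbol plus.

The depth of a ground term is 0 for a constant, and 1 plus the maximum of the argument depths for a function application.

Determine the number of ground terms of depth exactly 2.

Let N_k = |{terms of depth ≤ k}|. Then N_0 = 2 and N_k = 2 + N_{k-1} + N_{k-1}^2 + N_{k-1}^2 for k ≥ 1 (one summand per function symbol, arity giving the exponent).
N_0 = 2
N_1 = 2 + 2 + 2^2 + 2^2 = 12
N_2 = 2 + 12 + 12^2 + 12^2 = 302
Terms of depth exactly 2: N_2 − N_1 = 302 − 12 = 290.

290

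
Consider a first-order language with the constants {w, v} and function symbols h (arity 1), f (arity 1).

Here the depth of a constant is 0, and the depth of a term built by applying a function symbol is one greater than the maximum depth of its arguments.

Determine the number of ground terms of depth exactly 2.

Count level by level. With function symbols h/1, f/1, the terms of depth ≤ k are the 2 constants together with each function applied to depth-≤(k−1) tuples, so N_k = 2 + N_{k-1} + N_{k-1}.
N_0 = 2
N_1 = 2 + 2 + 2 = 6
N_2 = 2 + 6 + 6 = 14
Terms of depth exactly 2: N_2 − N_1 = 14 − 6 = 8.

8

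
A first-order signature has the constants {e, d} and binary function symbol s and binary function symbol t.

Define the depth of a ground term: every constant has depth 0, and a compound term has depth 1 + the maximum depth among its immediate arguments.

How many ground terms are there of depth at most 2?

202

Let N_k = |{terms of depth ≤ k}|. Then N_0 = 2 and N_k = 2 + N_{k-1}^2 + N_{k-1}^2 for k ≥ 1 (one summand per function symbol, arity giving the exponent).
N_0 = 2
N_1 = 2 + 2^2 + 2^2 = 10
N_2 = 2 + 10^2 + 10^2 = 202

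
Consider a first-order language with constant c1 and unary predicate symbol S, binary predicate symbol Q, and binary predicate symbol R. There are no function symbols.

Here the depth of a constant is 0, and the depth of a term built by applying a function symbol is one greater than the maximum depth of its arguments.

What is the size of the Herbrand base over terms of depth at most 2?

First count ground terms of depth ≤ 2.
With no function symbols every ground term is a constant, so there is exactly 1 ground term at every depth bound.
N_0 = 1
N_1 = 1
N_2 = 1
Explicitly: c1.
So |H| = 1.
A ground atom is a predicate applied to a tuple of terms from H, so the count is the sum over predicates of |H|^arity:
  S: 1;  Q: 1^2 = 1;  R: 1^2 = 1
Total ground atoms: 1 + 1 + 1 = 3.

3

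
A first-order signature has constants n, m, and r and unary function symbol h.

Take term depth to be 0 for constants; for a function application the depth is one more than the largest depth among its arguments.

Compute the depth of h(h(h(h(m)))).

4

depth(h(m)) = 1 + depth(m) = 1 + 0 = 1
depth(h(h(m))) = 1 + depth(h(m)) = 1 + 1 = 2
depth(h(h(h(m)))) = 1 + depth(h(h(m))) = 1 + 2 = 3
depth(h(h(h(h(m))))) = 1 + depth(h(h(h(m)))) = 1 + 3 = 4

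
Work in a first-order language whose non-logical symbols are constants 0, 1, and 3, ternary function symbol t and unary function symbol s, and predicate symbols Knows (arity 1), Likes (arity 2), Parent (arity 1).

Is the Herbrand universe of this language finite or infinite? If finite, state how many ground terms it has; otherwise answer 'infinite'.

infinite

The signature has at least one function symbol (t, arity 3) and at least one constant (0).
Iterating t gives infinitely many distinct ground terms: 0, t(0, 0, 0), t(t(0, 0, 0), t(0, 0, 0), t(0, 0, 0)), ...
So the Herbrand universe is infinite.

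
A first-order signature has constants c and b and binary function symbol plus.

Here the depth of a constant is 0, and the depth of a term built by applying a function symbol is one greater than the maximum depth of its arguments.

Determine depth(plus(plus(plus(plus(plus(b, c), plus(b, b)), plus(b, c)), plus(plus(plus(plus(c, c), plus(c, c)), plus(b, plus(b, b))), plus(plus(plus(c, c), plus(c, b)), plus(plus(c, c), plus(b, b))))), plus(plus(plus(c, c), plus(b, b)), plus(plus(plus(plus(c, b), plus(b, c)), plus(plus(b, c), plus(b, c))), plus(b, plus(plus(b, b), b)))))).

depth(plus(b, c)) = 1 + max(0, 0) = 1
depth(plus(b, b)) = 1 + max(0, 0) = 1
depth(plus(plus(b, c), plus(b, b))) = 1 + max(1, 1) = 2
depth(plus(plus(plus(b, c), plus(b, b)), plus(b, c))) = 1 + max(2, 1) = 3
depth(plus(c, c)) = 1 + max(0, 0) = 1
depth(plus(plus(c, c), plus(c, c))) = 1 + max(1, 1) = 2
depth(plus(b, plus(b, b))) = 1 + max(0, 1) = 2
depth(plus(plus(plus(c, c), plus(c, c)), plus(b, plus(b, b)))) = 1 + max(2, 2) = 3
depth(plus(c, b)) = 1 + max(0, 0) = 1
depth(plus(plus(c, c), plus(c, b))) = 1 + max(1, 1) = 2
depth(plus(plus(c, c), plus(b, b))) = 1 + max(1, 1) = 2
depth(plus(plus(plus(c, c), plus(c, b)), plus(plus(c, c), plus(b, b)))) = 1 + max(2, 2) = 3
depth(plus(plus(plus(plus(c, c), plus(c, c)), plus(b, plus(b, b))), plus(plus(plus(c, c), plus(c, b)), plus(plus(c, c), plus(b, b))))) = 1 + max(3, 3) = 4
depth(plus(plus(plus(plus(b, c), plus(b, b)), plus(b, c)), plus(plus(plus(plus(c, c), plus(c, c)), plus(b, plus(b, b))), plus(plus(plus(c, c), plus(c, b)), plus(plus(c, c), plus(b, b)))))) = 1 + max(3, 4) = 5
depth(plus(plus(c, b), plus(b, c))) = 1 + max(1, 1) = 2
depth(plus(plus(b, c), plus(b, c))) = 1 + max(1, 1) = 2
depth(plus(plus(plus(c, b), plus(b, c)), plus(plus(b, c), plus(b, c)))) = 1 + max(2, 2) = 3
depth(plus(plus(b, b), b)) = 1 + max(1, 0) = 2
depth(plus(b, plus(plus(b, b), b))) = 1 + max(0, 2) = 3
depth(plus(plus(plus(plus(c, b), plus(b, c)), plus(plus(b, c), plus(b, c))), plus(b, plus(plus(b, b), b)))) = 1 + max(3, 3) = 4
depth(plus(plus(plus(c, c), plus(b, b)), plus(plus(plus(plus(c, b), plus(b, c)), plus(plus(b, c), plus(b, c))), plus(b, plus(plus(b, b), b))))) = 1 + max(2, 4) = 5
depth(plus(plus(plus(plus(plus(b, c), plus(b, b)), plus(b, c)), plus(plus(plus(plus(c, c), plus(c, c)), plus(b, plus(b, b))), plus(plus(plus(c, c), plus(c, b)), plus(plus(c, c), plus(b, b))))), plus(plus(plus(c, c), plus(b, b)), plus(plus(plus(plus(c, b), plus(b, c)), plus(plus(b, c), plus(b, c))), plus(b, plus(plus(b, b), b)))))) = 1 + max(5, 5) = 6

6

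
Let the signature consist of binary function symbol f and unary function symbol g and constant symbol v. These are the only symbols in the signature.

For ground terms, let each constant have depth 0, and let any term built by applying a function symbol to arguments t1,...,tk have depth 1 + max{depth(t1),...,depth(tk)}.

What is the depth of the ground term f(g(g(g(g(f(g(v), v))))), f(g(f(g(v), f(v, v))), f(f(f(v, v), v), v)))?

depth(g(v)) = 1 + depth(v) = 1 + 0 = 1
depth(f(g(v), v)) = 1 + max(1, 0) = 2
depth(g(f(g(v), v))) = 1 + depth(f(g(v), v)) = 1 + 2 = 3
depth(g(g(f(g(v), v)))) = 1 + depth(g(f(g(v), v))) = 1 + 3 = 4
depth(g(g(g(f(g(v), v))))) = 1 + depth(g(g(f(g(v), v)))) = 1 + 4 = 5
depth(g(g(g(g(f(g(v), v)))))) = 1 + depth(g(g(g(f(g(v), v))))) = 1 + 5 = 6
depth(f(v, v)) = 1 + max(0, 0) = 1
depth(f(g(v), f(v, v))) = 1 + max(1, 1) = 2
depth(g(f(g(v), f(v, v)))) = 1 + depth(f(g(v), f(v, v))) = 1 + 2 = 3
depth(f(f(v, v), v)) = 1 + max(1, 0) = 2
depth(f(f(f(v, v), v), v)) = 1 + max(2, 0) = 3
depth(f(g(f(g(v), f(v, v))), f(f(f(v, v), v), v))) = 1 + max(3, 3) = 4
depth(f(g(g(g(g(f(g(v), v))))), f(g(f(g(v), f(v, v))), f(f(f(v, v), v), v)))) = 1 + max(6, 4) = 7

7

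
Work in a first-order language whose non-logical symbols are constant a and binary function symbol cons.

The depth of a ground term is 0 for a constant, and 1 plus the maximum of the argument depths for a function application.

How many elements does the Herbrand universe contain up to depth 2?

Count level by level. With function symbols cons/2, the terms of depth ≤ k are the 1 constant together with each function applied to depth-≤(k−1) tuples, so N_k = 1 + N_{k-1}^2.
N_0 = 1
N_1 = 1 + 1^2 = 2
N_2 = 1 + 2^2 = 5
Explicitly: a, cons(a, a), cons(a, cons(a, a)), cons(cons(a, a), a), cons(cons(a, a), cons(a, a)).

5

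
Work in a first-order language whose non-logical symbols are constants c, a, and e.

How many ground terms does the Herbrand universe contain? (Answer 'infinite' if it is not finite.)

There are no function symbols, so every ground term is one of the 3 constants.
The Herbrand universe is {c, a, e}, which is finite with 3 elements.

3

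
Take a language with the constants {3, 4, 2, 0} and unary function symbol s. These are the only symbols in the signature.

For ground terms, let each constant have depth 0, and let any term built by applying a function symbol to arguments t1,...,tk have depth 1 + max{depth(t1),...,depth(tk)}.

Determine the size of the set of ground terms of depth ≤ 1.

Let N_k count ground terms of depth at most k. Each non-constant term of depth ≤ k is some function symbol applied to depth-≤(k−1) arguments, giving N_k = 4 + N_{k-1}.
N_0 = 4
N_1 = 4 + 4 = 8

8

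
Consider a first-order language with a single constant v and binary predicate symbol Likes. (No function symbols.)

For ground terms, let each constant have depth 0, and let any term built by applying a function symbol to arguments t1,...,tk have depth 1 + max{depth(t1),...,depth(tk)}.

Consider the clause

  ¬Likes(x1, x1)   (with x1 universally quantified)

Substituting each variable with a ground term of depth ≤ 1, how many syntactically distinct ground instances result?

Ground terms of depth ≤ 1:
  With no function symbols every ground term is a constant, so there is exactly 1 ground term at every depth bound.
  N_0 = 1
  N_1 = 1
  Explicitly: v.
So there is exactly 1 ground term available for substitution.
The body mentions the single quantified variable x1; since ground terms form a free algebra, no two substitutions collapse to the same formula.
Number of ground instances = 1.

1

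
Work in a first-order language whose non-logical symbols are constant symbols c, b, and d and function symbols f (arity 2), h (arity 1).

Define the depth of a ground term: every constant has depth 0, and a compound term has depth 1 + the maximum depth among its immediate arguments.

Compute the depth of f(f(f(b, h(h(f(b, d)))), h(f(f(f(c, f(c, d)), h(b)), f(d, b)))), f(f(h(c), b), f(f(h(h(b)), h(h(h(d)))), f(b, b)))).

7

depth(f(b, d)) = 1 + max(0, 0) = 1
depth(h(f(b, d))) = 1 + depth(f(b, d)) = 1 + 1 = 2
depth(h(h(f(b, d)))) = 1 + depth(h(f(b, d))) = 1 + 2 = 3
depth(f(b, h(h(f(b, d))))) = 1 + max(0, 3) = 4
depth(f(c, d)) = 1 + max(0, 0) = 1
depth(f(c, f(c, d))) = 1 + max(0, 1) = 2
depth(h(b)) = 1 + depth(b) = 1 + 0 = 1
depth(f(f(c, f(c, d)), h(b))) = 1 + max(2, 1) = 3
depth(f(d, b)) = 1 + max(0, 0) = 1
depth(f(f(f(c, f(c, d)), h(b)), f(d, b))) = 1 + max(3, 1) = 4
depth(h(f(f(f(c, f(c, d)), h(b)), f(d, b)))) = 1 + depth(f(f(f(c, f(c, d)), h(b)), f(d, b))) = 1 + 4 = 5
depth(f(f(b, h(h(f(b, d)))), h(f(f(f(c, f(c, d)), h(b)), f(d, b))))) = 1 + max(4, 5) = 6
depth(h(c)) = 1 + depth(c) = 1 + 0 = 1
depth(f(h(c), b)) = 1 + max(1, 0) = 2
depth(h(h(b))) = 1 + depth(h(b)) = 1 + 1 = 2
depth(h(d)) = 1 + depth(d) = 1 + 0 = 1
depth(h(h(d))) = 1 + depth(h(d)) = 1 + 1 = 2
depth(h(h(h(d)))) = 1 + depth(h(h(d))) = 1 + 2 = 3
depth(f(h(h(b)), h(h(h(d))))) = 1 + max(2, 3) = 4
depth(f(b, b)) = 1 + max(0, 0) = 1
depth(f(f(h(h(b)), h(h(h(d)))), f(b, b))) = 1 + max(4, 1) = 5
depth(f(f(h(c), b), f(f(h(h(b)), h(h(h(d)))), f(b, b)))) = 1 + max(2, 5) = 6
depth(f(f(f(b, h(h(f(b, d)))), h(f(f(f(c, f(c, d)), h(b)), f(d, b)))), f(f(h(c), b), f(f(h(h(b)), h(h(h(d)))), f(b, b))))) = 1 + max(6, 6) = 7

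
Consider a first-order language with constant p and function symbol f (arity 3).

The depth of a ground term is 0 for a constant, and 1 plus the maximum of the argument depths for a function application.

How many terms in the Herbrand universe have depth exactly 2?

If N_k denotes the number of depth-≤k ground terms, the 1 constant gives N_0 = 1, and each function symbol of arity r contributes N_{k-1}^r new terms at level k: N_k = 1 + N_{k-1}^3.
N_0 = 1
N_1 = 1 + 1^3 = 2
N_2 = 1 + 2^3 = 9
Terms of depth exactly 2: N_2 − N_1 = 9 − 2 = 7.

7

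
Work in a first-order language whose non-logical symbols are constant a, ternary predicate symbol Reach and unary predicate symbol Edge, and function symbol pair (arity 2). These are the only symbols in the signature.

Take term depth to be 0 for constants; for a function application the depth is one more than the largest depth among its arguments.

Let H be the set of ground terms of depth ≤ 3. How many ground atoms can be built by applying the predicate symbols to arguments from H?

First count ground terms of depth ≤ 3.
Count level by level. With function symbols pair/2, the terms of depth ≤ k are the 1 constant together with each function applied to depth-≤(k−1) tuples, so N_k = 1 + N_{k-1}^2.
N_0 = 1
N_1 = 1 + 1^2 = 2
N_2 = 1 + 2^2 = 5
N_3 = 1 + 5^2 = 26
So |H| = 26.
Ground atoms are formed by filling each argument slot of a predicate with a term from H, so an r-ary predicate gives |H|^r atoms:
  Reach: 26^3 = 17576;  Edge: 26
Total ground atoms: 17576 + 26 = 17602.

17602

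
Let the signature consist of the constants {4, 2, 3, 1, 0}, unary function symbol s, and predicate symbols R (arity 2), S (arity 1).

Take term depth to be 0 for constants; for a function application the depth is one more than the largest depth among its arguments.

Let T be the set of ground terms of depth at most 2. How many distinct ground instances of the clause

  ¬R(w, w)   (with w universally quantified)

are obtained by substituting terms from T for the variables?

Ground terms of depth ≤ 2:
  If N_k denotes the number of depth-≤k ground terms, the 5 constants give N_0 = 5, and each function symbol of arity r contributes N_{k-1}^r new terms at level k: N_k = 5 + N_{k-1}.
  N_0 = 5
  N_1 = 5 + 5 = 10
  N_2 = 5 + 10 = 15
So there are 15 ground terms available for substitution.
The clause has 1 distinct variable (w), which appears in the body. In the free term algebra distinct substitutions yield syntactically distinct ground instances.
Number of ground instances = 15.

15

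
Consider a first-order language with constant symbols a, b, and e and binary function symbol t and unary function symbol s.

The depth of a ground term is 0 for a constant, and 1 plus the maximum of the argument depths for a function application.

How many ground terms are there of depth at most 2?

If N_k denotes the number of depth-≤k ground terms, the 3 constants give N_0 = 3, and each function symbol of arity r contributes N_{k-1}^r new terms at level k: N_k = 3 + N_{k-1}^2 + N_{k-1}.
N_0 = 3
N_1 = 3 + 3^2 + 3 = 15
N_2 = 3 + 15^2 + 15 = 243

243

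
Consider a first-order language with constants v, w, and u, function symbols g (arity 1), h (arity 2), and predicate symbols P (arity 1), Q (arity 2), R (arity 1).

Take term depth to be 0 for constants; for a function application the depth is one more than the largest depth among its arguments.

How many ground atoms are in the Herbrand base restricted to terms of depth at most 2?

First count ground terms of depth ≤ 2.
Let N_k = |{terms of depth ≤ k}|. Then N_0 = 3 and N_k = 3 + N_{k-1} + N_{k-1}^2 for k ≥ 1 (one summand per function symbol, arity giving the exponent).
N_0 = 3
N_1 = 3 + 3 + 3^2 = 15
N_2 = 3 + 15 + 15^2 = 243
So |H| = 243.
For each predicate symbol, the number of ground atoms is |H| raised to its arity; summing:
  P: 243;  Q: 243^2 = 59049;  R: 243
Total ground atoms: 243 + 59049 + 243 = 59535.

59535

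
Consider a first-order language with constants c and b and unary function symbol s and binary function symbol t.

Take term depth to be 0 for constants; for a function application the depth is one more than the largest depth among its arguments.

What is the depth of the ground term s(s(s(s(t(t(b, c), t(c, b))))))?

6

depth(t(b, c)) = 1 + max(0, 0) = 1
depth(t(c, b)) = 1 + max(0, 0) = 1
depth(t(t(b, c), t(c, b))) = 1 + max(1, 1) = 2
depth(s(t(t(b, c), t(c, b)))) = 1 + depth(t(t(b, c), t(c, b))) = 1 + 2 = 3
depth(s(s(t(t(b, c), t(c, b))))) = 1 + depth(s(t(t(b, c), t(c, b)))) = 1 + 3 = 4
depth(s(s(s(t(t(b, c), t(c, b)))))) = 1 + depth(s(s(t(t(b, c), t(c, b))))) = 1 + 4 = 5
depth(s(s(s(s(t(t(b, c), t(c, b))))))) = 1 + depth(s(s(s(t(t(b, c), t(c, b)))))) = 1 + 5 = 6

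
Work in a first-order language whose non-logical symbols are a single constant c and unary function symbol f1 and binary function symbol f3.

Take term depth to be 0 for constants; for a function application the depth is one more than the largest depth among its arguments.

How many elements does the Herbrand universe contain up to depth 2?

Let N_k = |{terms of depth ≤ k}|. Then N_0 = 1 and N_k = 1 + N_{k-1} + N_{k-1}^2 for k ≥ 1 (one summand per function symbol, arity giving the exponent).
N_0 = 1
N_1 = 1 + 1 + 1^2 = 3
N_2 = 1 + 3 + 3^2 = 13

13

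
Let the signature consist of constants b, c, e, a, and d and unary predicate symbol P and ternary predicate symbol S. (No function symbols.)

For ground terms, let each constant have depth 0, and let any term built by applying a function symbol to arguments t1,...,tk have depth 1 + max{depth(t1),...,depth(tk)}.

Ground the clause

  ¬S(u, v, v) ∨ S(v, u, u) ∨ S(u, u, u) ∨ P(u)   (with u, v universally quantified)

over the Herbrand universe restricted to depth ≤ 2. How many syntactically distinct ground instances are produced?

25

Ground terms of depth ≤ 2:
  With no function symbols every ground term is a constant, so there are exactly 5 ground terms at every depth bound.
  N_0 = 5
  N_1 = 5
  N_2 = 5
So there are 5 ground terms available for substitution.
The body mentions every one of the 2 quantified variables; since ground terms form a free algebra, no two substitutions collapse to the same formula.
Number of ground instances = 5^2 = 25.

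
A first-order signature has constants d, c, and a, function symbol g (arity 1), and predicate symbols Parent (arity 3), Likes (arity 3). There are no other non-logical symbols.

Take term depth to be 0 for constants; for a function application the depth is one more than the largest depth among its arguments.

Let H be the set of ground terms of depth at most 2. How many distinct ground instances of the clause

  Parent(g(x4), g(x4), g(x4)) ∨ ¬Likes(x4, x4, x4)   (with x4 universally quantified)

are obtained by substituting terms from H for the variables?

Ground terms of depth ≤ 2:
  If N_k denotes the number of depth-≤k ground terms, the 3 constants give N_0 = 3, and each function symbol of arity r contributes N_{k-1}^r new terms at level k: N_k = 3 + N_{k-1}.
  N_0 = 3
  N_1 = 3 + 3 = 6
  N_2 = 3 + 6 = 9
  Explicitly: d, c, a, g(d), g(c), g(a), g(g(d)), g(g(c)), g(g(a)).
So there are 9 ground terms available for substitution.
The clause has 1 distinct variable (x4), which appears in the body. In the free term algebra distinct substitutions yield syntactically distinct ground instances.
Number of ground instances = 9.

9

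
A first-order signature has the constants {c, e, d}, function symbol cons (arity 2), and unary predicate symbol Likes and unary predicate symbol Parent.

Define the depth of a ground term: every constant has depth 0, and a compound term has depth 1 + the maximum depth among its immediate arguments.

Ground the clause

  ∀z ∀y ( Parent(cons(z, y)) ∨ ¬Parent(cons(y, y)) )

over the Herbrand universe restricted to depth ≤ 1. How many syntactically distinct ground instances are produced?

Ground terms of depth ≤ 1:
  If N_k denotes the number of depth-≤k ground terms, the 3 constants give N_0 = 3, and each function symbol of arity r contributes N_{k-1}^r new terms at level k: N_k = 3 + N_{k-1}^2.
  N_0 = 3
  N_1 = 3 + 3^2 = 12
  Explicitly: c, e, d, cons(c, c), cons(c, e), cons(c, d), cons(e, c), cons(e, e), cons(e, d), cons(d, c), cons(d, e), cons(d, d).
So there are 12 ground terms available for substitution.
There are 2 variables to instantiate (z, y), each occurring in at least one literal, so different choices give different ground instances.
Number of ground instances = 12^2 = 144.

144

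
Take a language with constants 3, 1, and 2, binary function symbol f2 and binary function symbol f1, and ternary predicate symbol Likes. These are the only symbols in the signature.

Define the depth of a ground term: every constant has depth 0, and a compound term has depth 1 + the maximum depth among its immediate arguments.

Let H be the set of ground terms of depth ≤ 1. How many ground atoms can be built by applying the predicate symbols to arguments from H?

First count ground terms of depth ≤ 1.
Write N_k for the number of ground terms of depth ≤ k. A term of depth ≤ k is either a constant or a function symbol applied to arguments of depth ≤ k−1, so N_k = 3 + N_{k-1}^2 + N_{k-1}^2.
N_0 = 3
N_1 = 3 + 3^2 + 3^2 = 21
So |H| = 21.
For each predicate symbol, the number of ground atoms is |H| raised to its arity; summing:
  Likes: 21^3 = 9261
Total ground atoms: 9261.

9261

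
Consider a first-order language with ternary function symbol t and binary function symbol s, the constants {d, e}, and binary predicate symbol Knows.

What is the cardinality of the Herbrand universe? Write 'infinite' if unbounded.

infinite

The signature has at least one function symbol (t, arity 3) and at least one constant (d).
Iterating t gives infinitely many distinct ground terms: d, t(d, d, d), t(t(d, d, d), t(d, d, d), t(d, d, d)), ...
So the Herbrand universe is infinite.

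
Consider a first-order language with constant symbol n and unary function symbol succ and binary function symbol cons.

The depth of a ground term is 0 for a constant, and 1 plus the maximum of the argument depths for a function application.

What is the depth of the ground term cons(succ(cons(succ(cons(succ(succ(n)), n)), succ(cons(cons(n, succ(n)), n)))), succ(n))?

depth(succ(n)) = 1 + depth(n) = 1 + 0 = 1
depth(succ(succ(n))) = 1 + depth(succ(n)) = 1 + 1 = 2
depth(cons(succ(succ(n)), n)) = 1 + max(2, 0) = 3
depth(succ(cons(succ(succ(n)), n))) = 1 + depth(cons(succ(succ(n)), n)) = 1 + 3 = 4
depth(cons(n, succ(n))) = 1 + max(0, 1) = 2
depth(cons(cons(n, succ(n)), n)) = 1 + max(2, 0) = 3
depth(succ(cons(cons(n, succ(n)), n))) = 1 + depth(cons(cons(n, succ(n)), n)) = 1 + 3 = 4
depth(cons(succ(cons(succ(succ(n)), n)), succ(cons(cons(n, succ(n)), n)))) = 1 + max(4, 4) = 5
depth(succ(cons(succ(cons(succ(succ(n)), n)), succ(cons(cons(n, succ(n)), n))))) = 1 + depth(cons(succ(cons(succ(succ(n)), n)), succ(cons(cons(n, succ(n)), n)))) = 1 + 5 = 6
depth(cons(succ(cons(succ(cons(succ(succ(n)), n)), succ(cons(cons(n, succ(n)), n)))), succ(n))) = 1 + max(6, 1) = 7

7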